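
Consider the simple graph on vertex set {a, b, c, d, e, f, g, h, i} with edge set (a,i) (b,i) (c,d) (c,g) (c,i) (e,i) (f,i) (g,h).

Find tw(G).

1

A width-1 tree decomposition is:
Bags: B1 = {c, i}  B2 = {c, g}  B3 = {b, i}  B4 = {c, d}  B5 = {f, i}  B6 = {e, i}  B7 = {g, h}  B8 = {a, i}
Tree: B1–B2, B1–B3, B2–B4, B1–B5, B5–B6, B2–B7, B6–B8
Each bag holds 2 vertices, so the decomposition has width 1, which upper-bounds the treewidth. Any graph with an edge has treewidth ≥ 1, and G has the edge i–c. Hence tw(G) = 1 exactly.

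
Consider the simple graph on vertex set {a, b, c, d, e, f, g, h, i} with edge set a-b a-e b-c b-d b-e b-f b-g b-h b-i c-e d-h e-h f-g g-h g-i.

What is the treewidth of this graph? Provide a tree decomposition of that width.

Each bag holds 3 vertices, so the decomposition has width 2, which upper-bounds the treewidth. On the other hand G contains the 3-clique {b, d, h}. A clique must lie in a single bag of any decomposition, so no decomposition can have width below 2. Therefore the treewidth is 2.

Treewidth 2.
Bags: B1 = {b, e, h}  B2 = {b, g, h}  B3 = {b, d, h}  B4 = {b, f, g}  B5 = {b, c, e}  B6 = {b, g, i}  B7 = {a, b, e}
Tree: B1–B2, B2–B3, B2–B4, B1–B5, B2–B6, B5–B7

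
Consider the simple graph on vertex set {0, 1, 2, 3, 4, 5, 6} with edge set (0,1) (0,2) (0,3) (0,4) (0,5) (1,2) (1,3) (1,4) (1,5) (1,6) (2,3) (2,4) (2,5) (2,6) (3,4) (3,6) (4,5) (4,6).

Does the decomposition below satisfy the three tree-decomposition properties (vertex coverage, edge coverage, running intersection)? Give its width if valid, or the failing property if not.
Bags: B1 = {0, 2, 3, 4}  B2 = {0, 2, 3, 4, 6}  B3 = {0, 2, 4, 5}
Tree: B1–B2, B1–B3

No — vertex 1 appears in no bag.

A tree decomposition must satisfy three properties: every vertex lies in some bag; for every edge, both endpoints lie together in some bag; and for every vertex, the bags containing it form a connected subtree. Here vertex 1 appears in no bag, so the decomposition is invalid.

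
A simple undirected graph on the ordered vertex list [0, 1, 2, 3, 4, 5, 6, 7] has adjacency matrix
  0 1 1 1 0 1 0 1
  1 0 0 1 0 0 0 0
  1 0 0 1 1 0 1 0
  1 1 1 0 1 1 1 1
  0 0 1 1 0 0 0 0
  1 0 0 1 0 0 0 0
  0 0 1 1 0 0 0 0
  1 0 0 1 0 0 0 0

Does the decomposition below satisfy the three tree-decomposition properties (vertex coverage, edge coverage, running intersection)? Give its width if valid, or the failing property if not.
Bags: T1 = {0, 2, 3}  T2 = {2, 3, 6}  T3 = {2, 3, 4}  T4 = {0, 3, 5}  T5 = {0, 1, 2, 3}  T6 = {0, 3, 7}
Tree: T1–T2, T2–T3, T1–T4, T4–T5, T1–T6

No — bags containing vertex 2 are not connected in the tree.

A tree decomposition must satisfy three properties: every vertex lies in some bag; for every edge, both endpoints lie together in some bag; and for every vertex, the bags containing it form a connected subtree. Here bags containing vertex 2 are not connected in the tree, so the decomposition is invalid.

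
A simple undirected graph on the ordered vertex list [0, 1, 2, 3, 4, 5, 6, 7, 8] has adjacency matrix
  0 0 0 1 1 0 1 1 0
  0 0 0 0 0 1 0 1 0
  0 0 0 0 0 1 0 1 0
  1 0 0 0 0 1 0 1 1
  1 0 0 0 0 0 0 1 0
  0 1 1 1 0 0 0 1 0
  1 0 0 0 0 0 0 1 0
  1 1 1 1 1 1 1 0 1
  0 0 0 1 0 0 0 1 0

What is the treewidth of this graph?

A width-2 tree decomposition is:
Bags: B1 = {0, 3, 7}  B2 = {0, 6, 7}  B3 = {3, 7, 8}  B4 = {3, 5, 7}  B5 = {0, 4, 7}  B6 = {1, 5, 7}  B7 = {2, 5, 7}
Tree: B1–B2, B1–B3, B1–B4, B2–B5, B4–B6, B6–B7
Every bag has size at most 3, so the width is 3 − 1 = 2 and tw(G) ≤ 2. On the other hand G contains the 3-clique {0, 3, 7}. A clique must lie in a single bag of any decomposition, so no decomposition can have width below 2. Hence tw(G) = 2 exactly.

2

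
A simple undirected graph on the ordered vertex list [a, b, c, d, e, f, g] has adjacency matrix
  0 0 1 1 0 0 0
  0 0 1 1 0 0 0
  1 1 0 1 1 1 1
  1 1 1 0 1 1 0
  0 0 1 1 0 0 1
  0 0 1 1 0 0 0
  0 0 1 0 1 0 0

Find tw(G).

A width-2 tree decomposition is:
Bags: B1 = {b, c, d}  B2 = {c, d, e}  B3 = {c, e, g}  B4 = {c, d, f}  B5 = {a, c, d}
Tree: B1–B2, B2–B3, B2–B4, B4–B5
Every bag has size at most 3, so the width is 3 − 1 = 2 and tw(G) ≤ 2. For the lower bound, the 3 vertices {c, d, e} are pairwise adjacent, and any tree decomposition puts a clique entirely inside one bag — forcing width ≥ 2. The upper and lower bounds meet at 2, so that is the treewidth.

2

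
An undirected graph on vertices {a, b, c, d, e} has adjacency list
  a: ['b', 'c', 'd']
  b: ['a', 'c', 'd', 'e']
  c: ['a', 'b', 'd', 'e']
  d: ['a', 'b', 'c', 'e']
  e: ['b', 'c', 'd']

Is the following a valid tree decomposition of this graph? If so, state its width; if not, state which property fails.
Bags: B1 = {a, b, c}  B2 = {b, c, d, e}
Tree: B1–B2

A tree decomposition must satisfy three properties: every vertex lies in some bag; for every edge, both endpoints lie together in some bag; and for every vertex, the bags containing it form a connected subtree. Here edge (d,a) lies in no bag, so the decomposition is invalid.

No — edge (d,a) lies in no bag.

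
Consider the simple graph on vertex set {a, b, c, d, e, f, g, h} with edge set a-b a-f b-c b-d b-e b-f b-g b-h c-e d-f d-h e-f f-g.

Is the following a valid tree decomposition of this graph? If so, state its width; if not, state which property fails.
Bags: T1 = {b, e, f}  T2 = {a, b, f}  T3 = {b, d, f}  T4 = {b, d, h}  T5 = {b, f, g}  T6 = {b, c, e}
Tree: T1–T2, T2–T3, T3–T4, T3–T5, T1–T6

Yes; width 2.

Every vertex of G appears in some bag (union = {a, b, c, d, e, f, g, h}); every edge is covered by a bag; and for each vertex v the set of bags containing v is connected in the bag tree. The decomposition is therefore valid. The largest bag has 3 vertices, so the width is 2.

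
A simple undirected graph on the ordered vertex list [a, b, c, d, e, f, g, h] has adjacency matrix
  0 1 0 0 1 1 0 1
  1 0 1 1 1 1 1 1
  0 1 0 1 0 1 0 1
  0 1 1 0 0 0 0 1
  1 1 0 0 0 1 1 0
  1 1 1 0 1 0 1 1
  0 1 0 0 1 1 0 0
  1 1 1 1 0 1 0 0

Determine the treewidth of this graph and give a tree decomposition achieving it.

Every bag has size at most 4, so the width is 4 − 1 = 3 and tw(G) ≤ 3. For the lower bound, the 4 vertices {b, c, d, h} are pairwise adjacent, and any tree decomposition puts a clique entirely inside one bag — forcing width ≥ 3. Hence tw(G) = 3 exactly.

Treewidth 3.
Bags: B1 = {a, b, f, h}  B2 = {b, c, f, h}  B3 = {b, c, d, h}  B4 = {a, b, e, f}  B5 = {b, e, f, g}
Tree: B1–B2, B2–B3, B1–B4, B4–B5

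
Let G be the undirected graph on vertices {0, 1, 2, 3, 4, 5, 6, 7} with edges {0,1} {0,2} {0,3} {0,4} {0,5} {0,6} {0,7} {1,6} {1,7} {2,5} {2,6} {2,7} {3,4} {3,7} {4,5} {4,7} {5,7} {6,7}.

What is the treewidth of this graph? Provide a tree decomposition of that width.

Every bag has size at most 4, so the width is 4 − 1 = 3 and tw(G) ≤ 3. On the other hand G contains the 4-clique {0, 1, 6, 7}. A clique must lie in a single bag of any decomposition, so no decomposition can have width below 3. Hence tw(G) = 3 exactly.

Treewidth 3.
One optimal decomposition is:
Bags: B1 = {0, 2, 6, 7}  B2 = {0, 2, 5, 7}  B3 = {0, 4, 5, 7}  B4 = {0, 1, 6, 7}  B5 = {0, 3, 4, 7}
Tree: B1–B2, B2–B3, B1–B4, B3–B5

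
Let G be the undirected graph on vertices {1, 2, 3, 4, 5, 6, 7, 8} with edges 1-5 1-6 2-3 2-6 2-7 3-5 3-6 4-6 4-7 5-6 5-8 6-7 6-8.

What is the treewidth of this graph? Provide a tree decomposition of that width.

Each bag holds 3 vertices, so the decomposition has width 2, which upper-bounds the treewidth. For the lower bound, the 3 vertices {2, 3, 6} are pairwise adjacent, and any tree decomposition puts a clique entirely inside one bag — forcing width ≥ 2. Therefore the treewidth is 2.

Treewidth 2.
One such decomposition:
Bags: B1 = {2, 3, 6}  B2 = {2, 6, 7}  B3 = {3, 5, 6}  B4 = {4, 6, 7}  B5 = {1, 5, 6}  B6 = {5, 6, 8}
Tree: B1–B2, B1–B3, B2–B4, B3–B5, B5–B6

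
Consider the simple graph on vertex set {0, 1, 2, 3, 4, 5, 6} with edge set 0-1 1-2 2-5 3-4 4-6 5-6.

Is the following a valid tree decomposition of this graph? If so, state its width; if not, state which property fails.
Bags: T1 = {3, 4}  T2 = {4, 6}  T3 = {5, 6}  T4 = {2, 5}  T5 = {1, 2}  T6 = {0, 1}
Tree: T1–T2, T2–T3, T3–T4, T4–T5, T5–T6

Yes; width 1.

Every vertex of G appears in some bag (union = {0, 1, 2, 3, 4, 5, 6}); every edge is covered by a bag; and for each vertex v the set of bags containing v is connected in the bag tree. The decomposition is therefore valid. The largest bag has 2 vertices, so the width is 1.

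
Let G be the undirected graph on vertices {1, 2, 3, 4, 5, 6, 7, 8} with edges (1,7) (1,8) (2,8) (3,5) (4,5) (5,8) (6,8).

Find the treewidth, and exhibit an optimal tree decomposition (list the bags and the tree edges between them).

Treewidth 1.
Bags: B1 = {3, 5}  B2 = {4, 5}  B3 = {5, 8}  B4 = {2, 8}  B5 = {1, 8}  B6 = {1, 7}  B7 = {6, 8}
Tree: B1–B2, B2–B3, B3–B4, B4–B5, B5–B6, B4–B7

The largest bag has 2 vertices, giving width 1; this decomposition certifies tw(G) ≤ 1. Any graph with an edge has treewidth ≥ 1, and G has the edge 3–5. Combining the bounds, tw(G) = 1.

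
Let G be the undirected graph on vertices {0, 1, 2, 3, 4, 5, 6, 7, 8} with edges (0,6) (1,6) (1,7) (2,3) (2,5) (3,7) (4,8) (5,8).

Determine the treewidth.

A width-1 tree decomposition is:
Bags: B1 = {4, 8}  B2 = {5, 8}  B3 = {2, 5}  B4 = {2, 3}  B5 = {3, 7}  B6 = {1, 7}  B7 = {1, 6}  B8 = {0, 6}
Tree: B1–B2, B2–B3, B3–B4, B4–B5, B5–B6, B6–B7, B7–B8
Every bag has size at most 2, so the width is 2 − 1 = 1 and tw(G) ≤ 1. Since G has at least one edge (e.g. 4–8), it is not an edgeless graph, so tw(G) ≥ 1. Combining the bounds, tw(G) = 1.

1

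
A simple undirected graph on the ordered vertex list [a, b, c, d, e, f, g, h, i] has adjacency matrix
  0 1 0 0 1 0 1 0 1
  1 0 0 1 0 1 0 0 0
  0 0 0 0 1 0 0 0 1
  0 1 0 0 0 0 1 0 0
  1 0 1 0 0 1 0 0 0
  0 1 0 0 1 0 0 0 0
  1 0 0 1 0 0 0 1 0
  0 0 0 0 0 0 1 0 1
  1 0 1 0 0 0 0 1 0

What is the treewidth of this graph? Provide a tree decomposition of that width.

The largest bag has 4 vertices, giving width 3; this decomposition certifies tw(G) ≤ 3. For the lower bound: the 4 vertex sets {c,e,f}, {b}, {a}, {d,g,h,i} are disjoint, each induces a connected subgraph, and every pair is joined by at least one edge of G. Contracting each set to a single vertex therefore yields K_{4} as a minor, and since treewidth is minor-monotone, tw(G) ≥ tw(K_{4}) = 3. Combining the bounds, tw(G) = 3.

Treewidth 3.
Bags: B1 = {b, c, e, f}  B2 = {a, b, c, e}  B3 = {a, b, c, i}  B4 = {a, b, d, i}  B5 = {a, d, g, i}  B6 = {d, g, h, i}
Tree: B1–B2, B2–B3, B3–B4, B4–B5, B5–B6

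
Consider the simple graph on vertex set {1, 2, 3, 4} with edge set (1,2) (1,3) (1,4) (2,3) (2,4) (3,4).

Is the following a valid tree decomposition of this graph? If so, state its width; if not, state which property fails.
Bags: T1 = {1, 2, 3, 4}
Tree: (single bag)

Yes; width 3.

Checking the three conditions: (i) the bags cover all of {1, 2, 3, 4}; (ii) for each edge, some bag contains both endpoints; (iii) the bags containing any fixed vertex form a subtree. All hold, so the decomposition is valid with width 4 − 1 = 3.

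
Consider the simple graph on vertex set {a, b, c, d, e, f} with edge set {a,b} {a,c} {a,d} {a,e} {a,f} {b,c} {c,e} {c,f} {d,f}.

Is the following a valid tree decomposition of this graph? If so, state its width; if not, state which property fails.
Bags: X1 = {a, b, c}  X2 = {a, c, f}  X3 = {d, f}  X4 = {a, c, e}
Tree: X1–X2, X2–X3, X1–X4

No — edge (a,d) lies in no bag.

A tree decomposition must satisfy three properties: every vertex lies in some bag; for every edge, both endpoints lie together in some bag; and for every vertex, the bags containing it form a connected subtree. Here edge (a,d) lies in no bag, so the decomposition is invalid.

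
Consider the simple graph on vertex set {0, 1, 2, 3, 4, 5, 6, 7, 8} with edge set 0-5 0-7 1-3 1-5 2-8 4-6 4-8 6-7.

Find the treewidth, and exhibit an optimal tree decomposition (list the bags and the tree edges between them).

Treewidth 1.
One optimal decomposition is:
Bags: B1 = {2, 8}  B2 = {4, 8}  B3 = {4, 6}  B4 = {6, 7}  B5 = {0, 7}  B6 = {0, 5}  B7 = {1, 5}  B8 = {1, 3}
Tree: B1–B2, B2–B3, B3–B4, B4–B5, B5–B6, B6–B7, B7–B8

The largest bag has 2 vertices, giving width 1; this decomposition certifies tw(G) ≤ 1. Any graph with an edge has treewidth ≥ 1, and G has the edge 2–8. Therefore the treewidth is 1.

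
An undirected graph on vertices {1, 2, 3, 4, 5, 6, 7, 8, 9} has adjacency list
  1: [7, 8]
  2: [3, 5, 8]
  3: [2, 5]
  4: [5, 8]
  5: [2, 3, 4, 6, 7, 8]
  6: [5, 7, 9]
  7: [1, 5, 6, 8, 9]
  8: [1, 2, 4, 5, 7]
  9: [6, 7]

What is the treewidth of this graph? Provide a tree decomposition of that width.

Each bag holds 3 vertices, so the decomposition has width 2, which upper-bounds the treewidth. Conversely, {1, 7, 8} is a clique of size 3, and the vertices of any clique must share a bag in every tree decomposition; so some bag has ≥ 3 vertices and tw(G) ≥ 2. Therefore the treewidth is 2.

Treewidth 2.
One such decomposition:
Bags: B1 = {5, 7, 8}  B2 = {4, 5, 8}  B3 = {5, 6, 7}  B4 = {6, 7, 9}  B5 = {1, 7, 8}  B6 = {2, 5, 8}  B7 = {2, 3, 5}
Tree: B1–B2, B1–B3, B3–B4, B1–B5, B2–B6, B6–B7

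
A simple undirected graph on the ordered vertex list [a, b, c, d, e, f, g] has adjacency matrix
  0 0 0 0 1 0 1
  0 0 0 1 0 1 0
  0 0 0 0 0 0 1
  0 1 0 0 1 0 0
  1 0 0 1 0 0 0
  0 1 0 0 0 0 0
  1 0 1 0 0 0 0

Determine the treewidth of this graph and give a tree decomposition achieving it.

Each bag holds 2 vertices, so the decomposition has width 1, which upper-bounds the treewidth. G has an edge, so its treewidth is at least 1. Therefore the treewidth is 1.

Treewidth 1.
One optimal decomposition is:
Bags: B1 = {c, g}  B2 = {a, g}  B3 = {a, e}  B4 = {d, e}  B5 = {b, d}  B6 = {b, f}
Tree: B1–B2, B2–B3, B3–B4, B4–B5, B5–B6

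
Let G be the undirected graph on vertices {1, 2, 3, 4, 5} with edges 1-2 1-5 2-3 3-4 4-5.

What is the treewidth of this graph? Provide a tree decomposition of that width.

Each bag holds 3 vertices, so the decomposition has width 2, which upper-bounds the treewidth. For the lower bound, G contains the cycle 5–1–2–3–4–5, so G is not a forest; only forests have treewidth ≤ 1, hence tw(G) ≥ 2. Therefore the treewidth is 2.

Treewidth 2.
One such decomposition:
Bags: B1 = {1, 2, 5}  B2 = {2, 3, 5}  B3 = {3, 4, 5}
Tree: B1–B2, B2–B3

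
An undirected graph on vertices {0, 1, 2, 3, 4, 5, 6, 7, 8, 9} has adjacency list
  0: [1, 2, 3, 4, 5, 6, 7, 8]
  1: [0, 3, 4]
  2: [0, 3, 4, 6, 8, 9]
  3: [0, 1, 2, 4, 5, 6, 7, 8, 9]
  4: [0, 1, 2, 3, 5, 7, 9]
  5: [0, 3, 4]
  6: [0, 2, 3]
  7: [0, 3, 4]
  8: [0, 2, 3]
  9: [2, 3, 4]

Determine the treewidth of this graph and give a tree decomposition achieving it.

Every bag has size at most 4, so the width is 4 − 1 = 3 and tw(G) ≤ 3. Conversely, {0, 2, 3, 8} is a clique of size 4, and the vertices of any clique must share a bag in every tree decomposition; so some bag has ≥ 4 vertices and tw(G) ≥ 3. Therefore the treewidth is 3.

Treewidth 3.
One such decomposition:
Bags: B1 = {0, 2, 3, 6}  B2 = {0, 2, 3, 4}  B3 = {0, 2, 3, 8}  B4 = {2, 3, 4, 9}  B5 = {0, 3, 4, 5}  B6 = {0, 1, 3, 4}  B7 = {0, 3, 4, 7}
Tree: B1–B2, B2–B3, B2–B4, B2–B5, B2–B6, B2–B7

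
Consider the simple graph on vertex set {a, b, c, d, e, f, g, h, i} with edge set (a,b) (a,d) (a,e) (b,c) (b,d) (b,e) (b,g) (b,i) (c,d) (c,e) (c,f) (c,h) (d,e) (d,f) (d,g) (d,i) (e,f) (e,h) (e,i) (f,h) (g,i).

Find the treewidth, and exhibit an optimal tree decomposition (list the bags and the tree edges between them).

Treewidth 3.
One optimal decomposition is:
Bags: B1 = {b, c, d, e}  B2 = {a, b, d, e}  B3 = {c, d, e, f}  B4 = {b, d, e, i}  B5 = {b, d, g, i}  B6 = {c, e, f, h}
Tree: B1–B2, B1–B3, B2–B4, B4–B5, B3–B6

The largest bag has 4 vertices, giving width 3; this decomposition certifies tw(G) ≤ 3. Conversely, {c, d, e, f} is a clique of size 4, and the vertices of any clique must share a bag in every tree decomposition; so some bag has ≥ 4 vertices and tw(G) ≥ 3. Therefore the treewidth is 3.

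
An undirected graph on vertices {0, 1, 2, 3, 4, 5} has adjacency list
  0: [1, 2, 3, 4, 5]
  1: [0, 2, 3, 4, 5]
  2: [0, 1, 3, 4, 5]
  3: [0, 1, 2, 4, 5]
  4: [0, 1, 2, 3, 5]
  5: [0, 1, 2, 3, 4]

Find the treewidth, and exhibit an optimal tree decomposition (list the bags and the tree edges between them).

Treewidth 5.
One optimal decomposition is:
Bags: B1 = {0, 1, 2, 3, 4, 5}
Tree: (single bag)

With just one bag of size 6, the width is 6 − 1 = 5, so tw(G) ≤ 5. For the lower bound, the 6 vertices {0, 1, 2, 3, 4, 5} are pairwise adjacent, and any tree decomposition puts a clique entirely inside one bag — forcing width ≥ 5. The upper and lower bounds meet at 5, so that is the treewidth.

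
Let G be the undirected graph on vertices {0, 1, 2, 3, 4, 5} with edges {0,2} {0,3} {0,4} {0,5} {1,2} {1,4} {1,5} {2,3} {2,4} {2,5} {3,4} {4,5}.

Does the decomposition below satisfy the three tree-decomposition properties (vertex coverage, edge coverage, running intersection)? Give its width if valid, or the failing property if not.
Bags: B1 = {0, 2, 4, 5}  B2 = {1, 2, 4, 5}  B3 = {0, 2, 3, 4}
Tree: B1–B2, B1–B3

Vertex coverage: the bags together contain {0, 1, 2, 3, 4, 5}, the full vertex set. Edge coverage: each edge of G has both endpoints in at least one bag. Running intersection: for every vertex, the bags containing it form a connected subtree. All three properties hold, so this is a valid tree decomposition of width max|bag| − 1 = 3, and hence tw(G) ≤ 3.

Yes; width 3.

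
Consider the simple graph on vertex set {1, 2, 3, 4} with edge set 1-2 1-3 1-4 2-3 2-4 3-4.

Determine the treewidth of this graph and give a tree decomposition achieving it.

A single bag containing all 4 vertices is trivially a valid decomposition of width 3. On the other hand G contains the 4-clique {1, 2, 3, 4}. A clique must lie in a single bag of any decomposition, so no decomposition can have width below 3. The upper and lower bounds meet at 3, so that is the treewidth.

Treewidth 3.
One such decomposition:
Bags: B1 = {1, 2, 3, 4}
Tree: (single bag)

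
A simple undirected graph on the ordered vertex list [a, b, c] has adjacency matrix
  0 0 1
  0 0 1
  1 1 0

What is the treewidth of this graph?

1

A width-1 tree decomposition is:
Bags: B1 = {a, c}  B2 = {b, c}
Tree: B1–B2
Every bag has size at most 2, so the width is 2 − 1 = 1 and tw(G) ≤ 1. G has an edge, so its treewidth is at least 1. Combining the bounds, tw(G) = 1.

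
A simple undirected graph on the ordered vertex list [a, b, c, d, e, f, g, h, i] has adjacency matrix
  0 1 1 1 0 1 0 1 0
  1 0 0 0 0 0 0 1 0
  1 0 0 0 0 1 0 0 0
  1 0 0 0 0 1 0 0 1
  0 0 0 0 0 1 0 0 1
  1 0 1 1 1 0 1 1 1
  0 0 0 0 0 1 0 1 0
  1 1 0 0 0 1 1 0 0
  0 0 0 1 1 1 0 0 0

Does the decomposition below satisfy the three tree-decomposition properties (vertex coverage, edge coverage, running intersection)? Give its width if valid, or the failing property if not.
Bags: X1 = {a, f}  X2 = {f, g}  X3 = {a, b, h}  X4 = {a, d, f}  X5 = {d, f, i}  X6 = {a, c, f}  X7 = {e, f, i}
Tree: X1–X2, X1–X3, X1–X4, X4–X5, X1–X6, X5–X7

A tree decomposition must satisfy three properties: every vertex lies in some bag; for every edge, both endpoints lie together in some bag; and for every vertex, the bags containing it form a connected subtree. Here edge (h,f) lies in no bag, so the decomposition is invalid.

No — edge (h,f) lies in no bag.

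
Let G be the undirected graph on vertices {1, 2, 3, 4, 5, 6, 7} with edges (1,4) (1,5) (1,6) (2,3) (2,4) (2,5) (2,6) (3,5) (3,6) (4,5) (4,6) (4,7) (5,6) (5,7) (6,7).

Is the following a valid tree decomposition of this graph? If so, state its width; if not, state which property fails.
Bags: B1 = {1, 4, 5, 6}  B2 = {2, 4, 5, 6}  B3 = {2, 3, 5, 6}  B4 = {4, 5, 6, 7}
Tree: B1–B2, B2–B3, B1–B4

Yes; width 3.

Every vertex of G appears in some bag (union = {1, 2, 3, 4, 5, 6, 7}); every edge is covered by a bag; and for each vertex v the set of bags containing v is connected in the bag tree. The decomposition is therefore valid. The largest bag has 4 vertices, so the width is 3.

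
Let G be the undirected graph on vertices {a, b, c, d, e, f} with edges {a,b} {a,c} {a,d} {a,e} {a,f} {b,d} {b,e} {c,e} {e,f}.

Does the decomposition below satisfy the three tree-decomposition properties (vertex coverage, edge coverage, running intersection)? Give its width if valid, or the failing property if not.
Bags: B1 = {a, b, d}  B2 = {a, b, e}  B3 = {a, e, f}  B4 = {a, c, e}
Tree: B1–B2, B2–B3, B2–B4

Checking the three conditions: (i) the bags cover all of {a, b, c, d, e, f}; (ii) for each edge, some bag contains both endpoints; (iii) the bags containing any fixed vertex form a subtree. All hold, so the decomposition is valid with width 3 − 1 = 2.

Yes; width 2.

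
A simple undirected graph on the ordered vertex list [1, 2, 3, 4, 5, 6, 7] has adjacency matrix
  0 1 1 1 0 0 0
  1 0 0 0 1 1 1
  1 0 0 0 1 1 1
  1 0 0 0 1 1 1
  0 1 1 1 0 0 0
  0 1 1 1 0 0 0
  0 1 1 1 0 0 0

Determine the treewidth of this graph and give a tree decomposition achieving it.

Treewidth 3.
One optimal decomposition is:
Bags: B1 = {2, 3, 4, 7}  B2 = {2, 3, 4, 6}  B3 = {2, 3, 4, 5}  B4 = {1, 2, 3, 4}
Tree: B1–B2, B2–B3, B3–B4

Every bag has size at most 4, so the width is 4 − 1 = 3 and tw(G) ≤ 3. For the lower bound: the 4 vertex sets {3,7}, {4,6}, {2}, {5} are disjoint, each induces a connected subgraph, and every pair is joined by at least one edge of G. Contracting each set to a single vertex therefore yields K_{4} as a minor, and since treewidth is minor-monotone, tw(G) ≥ tw(K_{4}) = 3. The upper and lower bounds meet at 3, so that is the treewidth.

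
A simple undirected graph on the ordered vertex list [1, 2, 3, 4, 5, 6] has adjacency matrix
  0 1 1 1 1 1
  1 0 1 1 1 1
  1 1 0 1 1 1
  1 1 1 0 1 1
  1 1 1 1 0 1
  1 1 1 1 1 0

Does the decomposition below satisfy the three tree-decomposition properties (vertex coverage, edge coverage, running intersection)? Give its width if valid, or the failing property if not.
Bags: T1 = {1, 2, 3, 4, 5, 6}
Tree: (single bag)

Every vertex of G appears in some bag (union = {1, 2, 3, 4, 5, 6}); every edge is covered by a bag; and for each vertex v the set of bags containing v is connected in the bag tree. The decomposition is therefore valid. The largest bag has 6 vertices, so the width is 5.

Yes; width 5.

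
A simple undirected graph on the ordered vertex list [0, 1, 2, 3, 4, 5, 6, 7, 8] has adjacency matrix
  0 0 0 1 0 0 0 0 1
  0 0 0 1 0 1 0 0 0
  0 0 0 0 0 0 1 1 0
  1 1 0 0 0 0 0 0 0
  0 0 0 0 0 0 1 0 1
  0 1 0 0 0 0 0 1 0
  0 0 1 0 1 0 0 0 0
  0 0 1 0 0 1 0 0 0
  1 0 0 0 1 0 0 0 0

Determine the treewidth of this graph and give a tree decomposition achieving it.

The largest bag has 3 vertices, giving width 2; this decomposition certifies tw(G) ≤ 2. The edges 2–6–4–8–0–3–1–5–7–2 form a cycle, so G is not a tree and its treewidth is at least 2. The upper and lower bounds meet at 2, so that is the treewidth.

Treewidth 2.
Bags: B1 = {2, 4, 6}  B2 = {2, 4, 8}  B3 = {0, 2, 8}  B4 = {0, 2, 3}  B5 = {1, 2, 3}  B6 = {1, 2, 5}  B7 = {2, 5, 7}
Tree: B1–B2, B2–B3, B3–B4, B4–B5, B5–B6, B6–B7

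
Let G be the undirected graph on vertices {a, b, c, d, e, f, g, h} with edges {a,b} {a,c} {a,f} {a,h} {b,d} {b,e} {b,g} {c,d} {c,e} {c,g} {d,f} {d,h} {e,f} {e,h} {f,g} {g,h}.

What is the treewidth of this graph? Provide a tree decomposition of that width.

Each bag holds 5 vertices, so the decomposition has width 4, which upper-bounds the treewidth. For the lower bound: the 5 vertex sets {b,e}, {c,d}, {a,h}, {f}, {g} are disjoint, each induces a connected subgraph, and every pair is joined by at least one edge of G. Contracting each set to a single vertex therefore yields K_{5} as a minor, and since treewidth is minor-monotone, tw(G) ≥ tw(K_{5}) = 4. Combining the bounds, tw(G) = 4.

Treewidth 4.
One optimal decomposition is:
Bags: B1 = {b, c, e, f, h}  B2 = {b, c, d, f, h}  B3 = {a, b, c, f, h}  B4 = {b, c, f, g, h}
Tree: B1–B2, B2–B3, B3–B4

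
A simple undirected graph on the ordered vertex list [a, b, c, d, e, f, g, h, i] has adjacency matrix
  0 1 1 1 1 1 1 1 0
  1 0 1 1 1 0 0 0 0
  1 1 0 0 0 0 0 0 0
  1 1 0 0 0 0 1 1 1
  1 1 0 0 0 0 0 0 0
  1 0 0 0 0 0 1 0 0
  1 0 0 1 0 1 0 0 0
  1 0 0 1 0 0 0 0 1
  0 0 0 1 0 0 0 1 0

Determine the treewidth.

A width-2 tree decomposition is:
Bags: B1 = {a, d, g}  B2 = {a, d, h}  B3 = {a, b, d}  B4 = {a, f, g}  B5 = {a, b, c}  B6 = {a, b, e}  B7 = {d, h, i}
Tree: B1–B2, B1–B3, B1–B4, B3–B5, B5–B6, B2–B7
The largest bag has 3 vertices, giving width 2; this decomposition certifies tw(G) ≤ 2. Conversely, {a, d, g} is a clique of size 3, and the vertices of any clique must share a bag in every tree decomposition; so some bag has ≥ 3 vertices and tw(G) ≥ 2. Hence tw(G) = 2 exactly.

2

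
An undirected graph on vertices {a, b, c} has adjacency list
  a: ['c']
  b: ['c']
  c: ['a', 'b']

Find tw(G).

A width-1 tree decomposition is:
Bags: B1 = {b, c}  B2 = {a, c}
Tree: B1–B2
The largest bag has 2 vertices, giving width 1; this decomposition certifies tw(G) ≤ 1. G has an edge, so its treewidth is at least 1. Therefore the treewidth is 1.

1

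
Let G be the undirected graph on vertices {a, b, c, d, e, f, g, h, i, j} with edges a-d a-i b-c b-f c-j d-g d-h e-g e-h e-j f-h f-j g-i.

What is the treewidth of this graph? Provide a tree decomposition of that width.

Treewidth 2.
One such decomposition:
Bags: B1 = {a, g, i}  B2 = {a, d, g}  B3 = {d, e, g}  B4 = {d, e, h}  B5 = {e, h, j}  B6 = {f, h, j}  B7 = {c, f, j}  B8 = {b, c, f}
Tree: B1–B2, B2–B3, B3–B4, B4–B5, B5–B6, B6–B7, B7–B8

Each bag holds 3 vertices, so the decomposition has width 2, which upper-bounds the treewidth. For the lower bound, G contains the cycle i–a–d–g–i, so G is not a forest; only forests have treewidth ≤ 1, hence tw(G) ≥ 2. Therefore the treewidth is 2.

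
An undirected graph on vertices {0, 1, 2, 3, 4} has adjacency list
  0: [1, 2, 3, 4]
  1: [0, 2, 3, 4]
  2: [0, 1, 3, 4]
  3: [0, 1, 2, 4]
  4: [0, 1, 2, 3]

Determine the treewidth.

4

A width-4 tree decomposition is:
Bags: B1 = {0, 1, 2, 3, 4}
Tree: (single bag)
A single bag containing all 5 vertices is trivially a valid decomposition of width 4. Conversely, {0, 1, 2, 3, 4} is a clique of size 5, and the vertices of any clique must share a bag in every tree decomposition; so some bag has ≥ 5 vertices and tw(G) ≥ 4. Combining the bounds, tw(G) = 4.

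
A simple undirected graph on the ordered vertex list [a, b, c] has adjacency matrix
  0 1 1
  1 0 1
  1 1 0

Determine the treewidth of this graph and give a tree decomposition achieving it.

Treewidth 2.
One such decomposition:
Bags: B1 = {a, b, c}
Tree: (single bag)

A single bag containing all 3 vertices is trivially a valid decomposition of width 2. On the other hand G contains the 3-clique {a, b, c}. A clique must lie in a single bag of any decomposition, so no decomposition can have width below 2. Hence tw(G) = 2 exactly.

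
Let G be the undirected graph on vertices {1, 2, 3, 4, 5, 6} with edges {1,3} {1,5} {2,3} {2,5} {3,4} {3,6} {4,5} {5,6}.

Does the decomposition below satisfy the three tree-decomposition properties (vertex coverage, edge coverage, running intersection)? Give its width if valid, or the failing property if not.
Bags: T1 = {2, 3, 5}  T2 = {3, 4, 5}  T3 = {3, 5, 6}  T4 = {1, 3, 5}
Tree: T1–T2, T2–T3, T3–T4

Yes; width 2.

Vertex coverage: the bags together contain {1, 2, 3, 4, 5, 6}, the full vertex set. Edge coverage: each edge of G has both endpoints in at least one bag. Running intersection: for every vertex, the bags containing it form a connected subtree. All three properties hold, so this is a valid tree decomposition of width max|bag| − 1 = 2, and hence tw(G) ≤ 2.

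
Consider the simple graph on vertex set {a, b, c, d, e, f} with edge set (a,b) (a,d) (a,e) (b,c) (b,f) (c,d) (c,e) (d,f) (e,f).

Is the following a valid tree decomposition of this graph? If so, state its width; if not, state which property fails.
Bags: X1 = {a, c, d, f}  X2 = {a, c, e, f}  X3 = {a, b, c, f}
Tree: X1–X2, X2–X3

Yes; width 3.

Every vertex of G appears in some bag (union = {a, b, c, d, e, f}); every edge is covered by a bag; and for each vertex v the set of bags containing v is connected in the bag tree. The decomposition is therefore valid. The largest bag has 4 vertices, so the width is 3.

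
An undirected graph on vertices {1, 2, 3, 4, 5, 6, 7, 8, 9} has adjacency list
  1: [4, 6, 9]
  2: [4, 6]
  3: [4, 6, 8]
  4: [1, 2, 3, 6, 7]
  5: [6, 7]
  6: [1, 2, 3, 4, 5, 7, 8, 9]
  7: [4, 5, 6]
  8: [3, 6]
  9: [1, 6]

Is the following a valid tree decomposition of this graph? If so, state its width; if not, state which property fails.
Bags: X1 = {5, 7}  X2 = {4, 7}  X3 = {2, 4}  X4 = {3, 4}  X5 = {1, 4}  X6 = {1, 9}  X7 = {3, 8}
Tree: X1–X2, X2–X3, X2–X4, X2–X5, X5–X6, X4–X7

A tree decomposition must satisfy three properties: every vertex lies in some bag; for every edge, both endpoints lie together in some bag; and for every vertex, the bags containing it form a connected subtree. Here vertex 6 appears in no bag, so the decomposition is invalid.

No — vertex 6 appears in no bag.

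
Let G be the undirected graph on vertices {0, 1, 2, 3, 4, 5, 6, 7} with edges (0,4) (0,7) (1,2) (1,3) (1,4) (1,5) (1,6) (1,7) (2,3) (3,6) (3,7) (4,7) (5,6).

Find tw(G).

2

A width-2 tree decomposition is:
Bags: B1 = {1, 2, 3}  B2 = {1, 3, 7}  B3 = {1, 4, 7}  B4 = {1, 3, 6}  B5 = {0, 4, 7}  B6 = {1, 5, 6}
Tree: B1–B2, B2–B3, B1–B4, B3–B5, B4–B6
Each bag holds 3 vertices, so the decomposition has width 2, which upper-bounds the treewidth. On the other hand G contains the 3-clique {0, 4, 7}. A clique must lie in a single bag of any decomposition, so no decomposition can have width below 2. Therefore the treewidth is 2.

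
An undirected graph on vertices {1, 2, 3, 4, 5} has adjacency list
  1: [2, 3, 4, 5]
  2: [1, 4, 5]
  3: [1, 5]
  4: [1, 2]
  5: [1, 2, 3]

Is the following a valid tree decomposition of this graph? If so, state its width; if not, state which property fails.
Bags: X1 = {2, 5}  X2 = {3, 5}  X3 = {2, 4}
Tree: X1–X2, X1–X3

A tree decomposition must satisfy three properties: every vertex lies in some bag; for every edge, both endpoints lie together in some bag; and for every vertex, the bags containing it form a connected subtree. Here vertex 1 appears in no bag, so the decomposition is invalid.

No — vertex 1 appears in no bag.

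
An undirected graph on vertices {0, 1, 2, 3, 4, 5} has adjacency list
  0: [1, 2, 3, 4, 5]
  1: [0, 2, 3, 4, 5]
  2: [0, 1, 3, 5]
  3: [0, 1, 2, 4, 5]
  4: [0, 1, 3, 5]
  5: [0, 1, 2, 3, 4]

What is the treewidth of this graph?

4

A width-4 tree decomposition is:
Bags: B1 = {0, 1, 2, 3, 5}  B2 = {0, 1, 3, 4, 5}
Tree: B1–B2
The largest bag has 5 vertices, giving width 4; this decomposition certifies tw(G) ≤ 4. For the lower bound, the 5 vertices {0, 1, 2, 3, 5} are pairwise adjacent, and any tree decomposition puts a clique entirely inside one bag — forcing width ≥ 4. Hence tw(G) = 4 exactly.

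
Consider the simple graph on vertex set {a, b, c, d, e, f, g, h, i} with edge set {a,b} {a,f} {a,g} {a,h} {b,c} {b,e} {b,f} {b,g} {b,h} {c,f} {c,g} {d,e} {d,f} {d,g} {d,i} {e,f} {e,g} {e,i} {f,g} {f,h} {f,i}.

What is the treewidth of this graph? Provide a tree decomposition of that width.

Each bag holds 4 vertices, so the decomposition has width 3, which upper-bounds the treewidth. Conversely, {d, e, f, g} is a clique of size 4, and the vertices of any clique must share a bag in every tree decomposition; so some bag has ≥ 4 vertices and tw(G) ≥ 3. The upper and lower bounds meet at 3, so that is the treewidth.

Treewidth 3.
One optimal decomposition is:
Bags: B1 = {d, e, f, g}  B2 = {b, e, f, g}  B3 = {d, e, f, i}  B4 = {a, b, f, g}  B5 = {a, b, f, h}  B6 = {b, c, f, g}
Tree: B1–B2, B1–B3, B2–B4, B4–B5, B2–B6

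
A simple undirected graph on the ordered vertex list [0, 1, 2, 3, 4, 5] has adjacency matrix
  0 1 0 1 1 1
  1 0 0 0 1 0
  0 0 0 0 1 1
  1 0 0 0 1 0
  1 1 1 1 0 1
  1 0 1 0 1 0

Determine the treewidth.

2

A width-2 tree decomposition is:
Bags: B1 = {0, 1, 4}  B2 = {0, 4, 5}  B3 = {2, 4, 5}  B4 = {0, 3, 4}
Tree: B1–B2, B2–B3, B1–B4
Every bag has size at most 3, so the width is 3 − 1 = 2 and tw(G) ≤ 2. On the other hand G contains the 3-clique {0, 1, 4}. A clique must lie in a single bag of any decomposition, so no decomposition can have width below 2. Therefore the treewidth is 2.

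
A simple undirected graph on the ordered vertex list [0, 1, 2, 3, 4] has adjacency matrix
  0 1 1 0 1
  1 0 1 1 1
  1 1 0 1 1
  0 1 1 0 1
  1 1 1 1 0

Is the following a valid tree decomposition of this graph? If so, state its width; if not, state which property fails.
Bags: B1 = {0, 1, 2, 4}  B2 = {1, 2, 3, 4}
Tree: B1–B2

Yes; width 3.

Vertex coverage: the bags together contain {0, 1, 2, 3, 4}, the full vertex set. Edge coverage: each edge of G has both endpoints in at least one bag. Running intersection: for every vertex, the bags containing it form a connected subtree. All three properties hold, so this is a valid tree decomposition of width max|bag| − 1 = 3, and hence tw(G) ≤ 3.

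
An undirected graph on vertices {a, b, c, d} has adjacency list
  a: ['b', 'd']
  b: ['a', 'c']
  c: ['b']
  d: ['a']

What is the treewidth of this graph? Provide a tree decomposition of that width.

The largest bag has 2 vertices, giving width 1; this decomposition certifies tw(G) ≤ 1. Since G has at least one edge (e.g. d–a), it is not an edgeless graph, so tw(G) ≥ 1. The upper and lower bounds meet at 1, so that is the treewidth.

Treewidth 1.
One such decomposition:
Bags: B1 = {a, d}  B2 = {a, b}  B3 = {b, c}
Tree: B1–B2, B2–B3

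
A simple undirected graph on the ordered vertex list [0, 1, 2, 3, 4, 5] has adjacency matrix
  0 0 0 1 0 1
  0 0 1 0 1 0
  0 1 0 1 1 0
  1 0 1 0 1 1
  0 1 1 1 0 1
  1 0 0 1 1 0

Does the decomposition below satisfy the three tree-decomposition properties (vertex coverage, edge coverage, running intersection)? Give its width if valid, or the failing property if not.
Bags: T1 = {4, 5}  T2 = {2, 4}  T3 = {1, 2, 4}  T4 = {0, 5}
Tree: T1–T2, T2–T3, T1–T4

No — vertex 3 appears in no bag.

A tree decomposition must satisfy three properties: every vertex lies in some bag; for every edge, both endpoints lie together in some bag; and for every vertex, the bags containing it form a connected subtree. Here vertex 3 appears in no bag, so the decomposition is invalid.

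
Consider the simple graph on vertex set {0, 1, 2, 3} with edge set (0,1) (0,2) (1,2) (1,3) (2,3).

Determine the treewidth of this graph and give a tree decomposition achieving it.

The largest bag has 3 vertices, giving width 2; this decomposition certifies tw(G) ≤ 2. Conversely, {0, 1, 2} is a clique of size 3, and the vertices of any clique must share a bag in every tree decomposition; so some bag has ≥ 3 vertices and tw(G) ≥ 2. Hence tw(G) = 2 exactly.

Treewidth 2.
One optimal decomposition is:
Bags: B1 = {1, 2, 3}  B2 = {0, 1, 2}
Tree: B1–B2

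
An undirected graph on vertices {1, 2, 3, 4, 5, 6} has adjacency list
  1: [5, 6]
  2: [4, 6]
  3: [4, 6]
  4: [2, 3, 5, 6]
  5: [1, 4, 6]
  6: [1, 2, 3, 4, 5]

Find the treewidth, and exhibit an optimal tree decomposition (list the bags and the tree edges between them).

Treewidth 2.
Bags: B1 = {4, 5, 6}  B2 = {1, 5, 6}  B3 = {3, 4, 6}  B4 = {2, 4, 6}
Tree: B1–B2, B1–B3, B1–B4

The largest bag has 3 vertices, giving width 2; this decomposition certifies tw(G) ≤ 2. Conversely, {1, 5, 6} is a clique of size 3, and the vertices of any clique must share a bag in every tree decomposition; so some bag has ≥ 3 vertices and tw(G) ≥ 2. Hence tw(G) = 2 exactly.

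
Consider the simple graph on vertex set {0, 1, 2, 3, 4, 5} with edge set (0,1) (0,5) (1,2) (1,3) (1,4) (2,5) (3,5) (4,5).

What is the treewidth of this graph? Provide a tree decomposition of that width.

Treewidth 2.
Bags: B1 = {1, 2, 5}  B2 = {1, 4, 5}  B3 = {1, 3, 5}  B4 = {0, 1, 5}
Tree: B1–B2, B2–B3, B3–B4

Each bag holds 3 vertices, so the decomposition has width 2, which upper-bounds the treewidth. For the lower bound, G contains the cycle 2–5–4–1–2, so G is not a forest; only forests have treewidth ≤ 1, hence tw(G) ≥ 2. Combining the bounds, tw(G) = 2.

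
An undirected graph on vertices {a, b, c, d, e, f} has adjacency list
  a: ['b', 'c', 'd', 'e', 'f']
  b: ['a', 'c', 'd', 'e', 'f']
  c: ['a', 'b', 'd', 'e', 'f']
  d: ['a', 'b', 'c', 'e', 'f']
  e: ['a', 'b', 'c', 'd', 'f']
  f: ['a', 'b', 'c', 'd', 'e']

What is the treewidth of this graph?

5

A width-5 tree decomposition is:
Bags: B1 = {a, b, c, d, e, f}
Tree: (single bag)
A single bag containing all 6 vertices is trivially a valid decomposition of width 5. On the other hand G contains the 6-clique {a, b, c, d, e, f}. A clique must lie in a single bag of any decomposition, so no decomposition can have width below 5. The upper and lower bounds meet at 5, so that is the treewidth.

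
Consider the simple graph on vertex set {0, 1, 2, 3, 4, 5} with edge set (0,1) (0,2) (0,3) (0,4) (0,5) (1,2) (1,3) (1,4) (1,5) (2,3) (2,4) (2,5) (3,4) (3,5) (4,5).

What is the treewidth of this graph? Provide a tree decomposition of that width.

A single bag containing all 6 vertices is trivially a valid decomposition of width 5. For the lower bound, the 6 vertices {0, 1, 2, 3, 4, 5} are pairwise adjacent, and any tree decomposition puts a clique entirely inside one bag — forcing width ≥ 5. Therefore the treewidth is 5.

Treewidth 5.
Bags: B1 = {0, 1, 2, 3, 4, 5}
Tree: (single bag)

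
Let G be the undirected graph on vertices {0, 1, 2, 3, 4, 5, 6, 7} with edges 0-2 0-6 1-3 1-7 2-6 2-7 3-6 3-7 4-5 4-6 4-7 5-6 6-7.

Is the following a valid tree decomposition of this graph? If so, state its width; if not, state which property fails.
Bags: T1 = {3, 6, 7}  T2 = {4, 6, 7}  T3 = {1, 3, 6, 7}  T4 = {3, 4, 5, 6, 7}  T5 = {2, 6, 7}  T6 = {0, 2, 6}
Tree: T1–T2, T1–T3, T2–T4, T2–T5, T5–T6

No — bags containing vertex 3 are not connected in the tree.

A tree decomposition must satisfy three properties: every vertex lies in some bag; for every edge, both endpoints lie together in some bag; and for every vertex, the bags containing it form a connected subtree. Here bags containing vertex 3 are not connected in the tree, so the decomposition is invalid.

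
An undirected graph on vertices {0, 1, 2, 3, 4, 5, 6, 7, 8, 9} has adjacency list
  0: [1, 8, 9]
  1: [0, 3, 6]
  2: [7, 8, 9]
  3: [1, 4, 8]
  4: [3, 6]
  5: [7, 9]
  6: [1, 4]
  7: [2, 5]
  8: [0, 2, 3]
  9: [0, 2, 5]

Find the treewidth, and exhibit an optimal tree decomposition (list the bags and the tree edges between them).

Every bag has size at most 3, so the width is 3 − 1 = 2 and tw(G) ≤ 2. For the lower bound, G contains the cycle 5–7–2–9–5, so G is not a forest; only forests have treewidth ≤ 1, hence tw(G) ≥ 2. Hence tw(G) = 2 exactly.

Treewidth 2.
One optimal decomposition is:
Bags: B1 = {5, 7, 9}  B2 = {2, 7, 9}  B3 = {0, 2, 9}  B4 = {0, 2, 8}  B5 = {0, 1, 8}  B6 = {1, 3, 8}  B7 = {1, 3, 6}  B8 = {3, 4, 6}
Tree: B1–B2, B2–B3, B3–B4, B4–B5, B5–B6, B6–B7, B7–B8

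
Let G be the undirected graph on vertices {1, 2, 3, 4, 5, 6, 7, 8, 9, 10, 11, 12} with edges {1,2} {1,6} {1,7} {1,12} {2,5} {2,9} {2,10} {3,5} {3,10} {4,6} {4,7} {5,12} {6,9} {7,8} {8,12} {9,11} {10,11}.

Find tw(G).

3

A width-3 tree decomposition is:
Bags: B1 = {4, 7, 8, 12}  B2 = {1, 4, 7, 12}  B3 = {1, 4, 6, 12}  B4 = {1, 5, 6, 12}  B5 = {1, 2, 5, 6}  B6 = {2, 5, 6, 9}  B7 = {2, 3, 5, 9}  B8 = {2, 3, 9, 10}  B9 = {3, 9, 10, 11}
Tree: B1–B2, B2–B3, B3–B4, B4–B5, B5–B6, B6–B7, B7–B8, B8–B9
Each bag holds 4 vertices, so the decomposition has width 3, which upper-bounds the treewidth. For the lower bound: the 4 vertex sets {4,7,8}, {12}, {1}, {2,5,6,9} are disjoint, each induces a connected subgraph, and every pair is joined by at least one edge of G. Contracting each set to a single vertex therefore yields K_{4} as a minor, and since treewidth is minor-monotone, tw(G) ≥ tw(K_{4}) = 3. Therefore the treewidth is 3.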